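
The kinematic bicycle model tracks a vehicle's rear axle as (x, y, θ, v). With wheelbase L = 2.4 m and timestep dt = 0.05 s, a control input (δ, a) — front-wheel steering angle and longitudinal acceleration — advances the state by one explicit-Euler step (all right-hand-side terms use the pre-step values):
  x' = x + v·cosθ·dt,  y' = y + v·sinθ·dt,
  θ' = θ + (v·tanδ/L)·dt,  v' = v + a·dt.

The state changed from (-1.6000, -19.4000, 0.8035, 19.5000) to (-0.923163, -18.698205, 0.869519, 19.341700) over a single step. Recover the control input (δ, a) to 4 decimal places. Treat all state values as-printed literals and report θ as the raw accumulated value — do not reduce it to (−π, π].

a = (v'−v)/dt = (-0.158300)/0.05 = -3.1660
Δθ = θ'−θ = 0.066019;  (v·dt/L) = 19.5000·0.05/2.4 = 0.406250
tan δ = Δθ·L/(v·dt) = 0.162508  →  δ = 0.1611

δ = 0.1611, a = -3.1660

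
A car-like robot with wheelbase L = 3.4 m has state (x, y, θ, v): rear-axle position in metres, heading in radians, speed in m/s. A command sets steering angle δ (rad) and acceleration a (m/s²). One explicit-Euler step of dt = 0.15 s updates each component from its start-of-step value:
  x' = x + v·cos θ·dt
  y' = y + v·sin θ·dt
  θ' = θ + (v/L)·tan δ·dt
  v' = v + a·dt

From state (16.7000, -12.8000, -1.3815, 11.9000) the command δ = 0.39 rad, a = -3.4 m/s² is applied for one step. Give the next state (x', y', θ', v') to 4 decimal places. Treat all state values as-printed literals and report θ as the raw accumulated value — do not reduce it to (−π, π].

x' = 16.7000 + 11.9000·cos(-1.3815)·0.15 = 17.0359
y' = -12.8000 + 11.9000·sin(-1.3815)·0.15 = -14.5531
θ' = -1.3815 + (11.9000/3.4)·tan(0.39)·0.15 = -1.1657
v' = 11.9000 − 3.4000·0.15 = 11.3900

(17.0359, -14.5531, -1.1657, 11.3900)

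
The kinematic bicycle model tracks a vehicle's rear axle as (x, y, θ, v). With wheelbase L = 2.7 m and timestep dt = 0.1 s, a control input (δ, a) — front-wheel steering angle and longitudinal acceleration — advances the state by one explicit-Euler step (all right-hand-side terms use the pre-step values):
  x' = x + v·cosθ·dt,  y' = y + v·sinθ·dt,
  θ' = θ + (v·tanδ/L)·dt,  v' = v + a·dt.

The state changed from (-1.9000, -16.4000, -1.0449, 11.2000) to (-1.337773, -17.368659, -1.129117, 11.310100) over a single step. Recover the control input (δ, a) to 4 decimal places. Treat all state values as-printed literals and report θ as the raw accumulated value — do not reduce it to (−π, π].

δ = -0.2003, a = 1.1010

a = (v'−v)/dt = (0.110100)/0.1 = 1.1010
Δθ = θ'−θ = -0.084217;  (v·dt/L) = 11.2000·0.1/2.7 = 0.414815
tan δ = Δθ·L/(v·dt) = -0.203023  →  δ = -0.2003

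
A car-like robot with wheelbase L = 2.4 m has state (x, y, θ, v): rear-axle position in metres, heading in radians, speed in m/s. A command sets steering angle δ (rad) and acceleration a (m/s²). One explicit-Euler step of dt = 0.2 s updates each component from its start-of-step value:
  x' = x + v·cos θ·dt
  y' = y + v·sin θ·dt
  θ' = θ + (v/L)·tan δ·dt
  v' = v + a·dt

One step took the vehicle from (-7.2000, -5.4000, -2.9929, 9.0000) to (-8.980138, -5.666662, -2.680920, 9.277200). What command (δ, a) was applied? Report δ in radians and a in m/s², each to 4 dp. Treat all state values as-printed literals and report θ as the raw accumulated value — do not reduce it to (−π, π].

δ = 0.3942, a = 1.3860

a = (v'−v)/dt = (0.277200)/0.2 = 1.3860
Δθ = θ'−θ = 0.311980;  (v·dt/L) = 9.0000·0.2/2.4 = 0.750000
tan δ = Δθ·L/(v·dt) = 0.415973  →  δ = 0.3942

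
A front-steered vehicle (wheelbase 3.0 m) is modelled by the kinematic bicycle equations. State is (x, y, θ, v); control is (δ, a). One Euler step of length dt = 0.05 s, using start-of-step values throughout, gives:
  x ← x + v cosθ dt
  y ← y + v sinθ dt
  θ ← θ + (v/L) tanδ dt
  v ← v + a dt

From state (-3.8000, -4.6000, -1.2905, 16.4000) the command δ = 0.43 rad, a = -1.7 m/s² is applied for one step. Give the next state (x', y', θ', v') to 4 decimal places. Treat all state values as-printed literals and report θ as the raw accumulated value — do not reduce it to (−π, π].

(-3.5732, -5.3880, -1.1651, 16.3150)

x' = -3.8000 + 16.4000·cos(-1.2905)·0.05 = -3.5732
y' = -4.6000 + 16.4000·sin(-1.2905)·0.05 = -5.3880
θ' = -1.2905 + (16.4000/3.0)·tan(0.43)·0.05 = -1.1651
v' = 16.4000 − 1.7000·0.05 = 16.3150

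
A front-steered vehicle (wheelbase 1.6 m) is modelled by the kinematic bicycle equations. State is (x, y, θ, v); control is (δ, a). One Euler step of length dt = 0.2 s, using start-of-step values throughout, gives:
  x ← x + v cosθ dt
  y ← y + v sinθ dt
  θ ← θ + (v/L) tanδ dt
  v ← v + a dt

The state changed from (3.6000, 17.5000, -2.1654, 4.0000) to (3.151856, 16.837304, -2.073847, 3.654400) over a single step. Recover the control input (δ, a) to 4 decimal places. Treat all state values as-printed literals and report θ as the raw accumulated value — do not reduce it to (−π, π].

δ = 0.1811, a = -1.7280

a = (v'−v)/dt = (-0.345600)/0.2 = -1.7280
Δθ = θ'−θ = 0.091553;  (v·dt/L) = 4.0000·0.2/1.6 = 0.500000
tan δ = Δθ·L/(v·dt) = 0.183106  →  δ = 0.1811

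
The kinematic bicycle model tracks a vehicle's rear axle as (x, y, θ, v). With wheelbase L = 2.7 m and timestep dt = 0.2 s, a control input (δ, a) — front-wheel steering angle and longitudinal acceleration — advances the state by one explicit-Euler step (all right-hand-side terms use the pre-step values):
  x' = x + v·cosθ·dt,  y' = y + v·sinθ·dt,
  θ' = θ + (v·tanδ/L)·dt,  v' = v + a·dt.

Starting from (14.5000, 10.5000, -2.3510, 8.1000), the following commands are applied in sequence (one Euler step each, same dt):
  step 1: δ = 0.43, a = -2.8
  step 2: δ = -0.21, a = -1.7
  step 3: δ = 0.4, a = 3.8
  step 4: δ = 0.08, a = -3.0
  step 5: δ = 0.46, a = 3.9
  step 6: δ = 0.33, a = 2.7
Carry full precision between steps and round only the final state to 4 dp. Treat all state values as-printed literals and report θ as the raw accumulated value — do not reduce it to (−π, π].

after step 1 (δ=0.43, a=-2.8): (13.360453, 9.348552, -2.075827, 7.540000)
after step 2 (δ=-0.21, a=-1.7): (12.630830, 8.028812, -2.194871, 7.200000)
after step 3 (δ=0.4, a=3.8): (11.789371, 6.860246, -1.969382, 7.960000)
after step 4 (δ=0.08, a=-3.0): (11.171492, 5.393041, -1.922110, 7.360000)
after step 5 (δ=0.46, a=3.9): (10.664929, 4.010949, -1.651999, 8.140000)
after step 6 (δ=0.33, a=2.7): (10.532877, 2.388314, -1.445469, 8.680000)

(10.5329, 2.3883, -1.4455, 8.6800)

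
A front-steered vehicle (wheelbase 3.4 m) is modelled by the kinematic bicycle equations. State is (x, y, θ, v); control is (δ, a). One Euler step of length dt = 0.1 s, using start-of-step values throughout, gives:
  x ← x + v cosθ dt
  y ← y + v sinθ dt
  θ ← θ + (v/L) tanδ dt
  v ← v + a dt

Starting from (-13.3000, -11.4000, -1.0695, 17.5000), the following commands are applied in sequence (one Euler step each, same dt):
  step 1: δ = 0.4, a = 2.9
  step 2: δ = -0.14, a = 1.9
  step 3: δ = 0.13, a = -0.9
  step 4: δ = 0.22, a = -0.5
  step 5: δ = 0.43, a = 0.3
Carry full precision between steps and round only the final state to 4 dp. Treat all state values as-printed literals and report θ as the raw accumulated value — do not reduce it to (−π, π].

(-7.7154, -18.2631, -0.4982, 17.8700)

after step 1 (δ=0.4, a=2.9): (-12.459015, -12.934681, -0.851886, 17.790000)
after step 2 (δ=-0.14, a=1.9): (-11.287428, -14.273420, -0.925621, 17.980000)
after step 3 (δ=0.13, a=-0.9): (-10.206221, -15.710012, -0.856484, 17.890000)
after step 4 (δ=0.22, a=-0.5): (-9.034251, -17.061681, -0.738821, 17.840000)
after step 5 (δ=0.43, a=0.3): (-7.715406, -18.263056, -0.498180, 17.870000)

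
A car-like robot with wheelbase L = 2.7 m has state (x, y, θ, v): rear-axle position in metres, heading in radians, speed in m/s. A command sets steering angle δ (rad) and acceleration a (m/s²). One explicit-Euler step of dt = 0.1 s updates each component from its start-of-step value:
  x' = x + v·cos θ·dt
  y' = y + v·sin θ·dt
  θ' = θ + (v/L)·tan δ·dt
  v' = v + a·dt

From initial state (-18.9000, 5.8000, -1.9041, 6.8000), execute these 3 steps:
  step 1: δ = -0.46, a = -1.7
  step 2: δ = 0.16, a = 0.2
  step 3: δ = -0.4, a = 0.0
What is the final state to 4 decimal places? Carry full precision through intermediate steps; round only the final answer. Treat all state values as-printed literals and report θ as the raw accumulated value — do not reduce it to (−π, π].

after step 1 (δ=-0.46, a=-1.7): (-19.122473, 5.157423, -2.028880, 6.630000)
after step 2 (δ=0.16, a=0.2): (-19.415672, 4.562777, -1.989252, 6.650000)
after step 3 (δ=-0.4, a=0.0): (-19.685894, 3.955155, -2.093384, 6.650000)

(-19.6859, 3.9552, -2.0934, 6.6500)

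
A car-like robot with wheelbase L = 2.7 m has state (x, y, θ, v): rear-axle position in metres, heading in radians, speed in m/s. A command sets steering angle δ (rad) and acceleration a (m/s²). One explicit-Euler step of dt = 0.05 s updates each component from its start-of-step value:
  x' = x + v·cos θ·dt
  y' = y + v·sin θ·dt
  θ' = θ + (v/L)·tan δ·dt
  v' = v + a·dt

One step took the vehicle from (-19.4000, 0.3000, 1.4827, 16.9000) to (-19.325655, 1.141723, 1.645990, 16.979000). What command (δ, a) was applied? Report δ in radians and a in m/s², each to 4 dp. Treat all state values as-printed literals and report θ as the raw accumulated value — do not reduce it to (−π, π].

a = (v'−v)/dt = (0.079000)/0.05 = 1.5800
Δθ = θ'−θ = 0.163290;  (v·dt/L) = 16.9000·0.05/2.7 = 0.312963
tan δ = Δθ·L/(v·dt) = 0.521755  →  δ = 0.4809

δ = 0.4809, a = 1.5800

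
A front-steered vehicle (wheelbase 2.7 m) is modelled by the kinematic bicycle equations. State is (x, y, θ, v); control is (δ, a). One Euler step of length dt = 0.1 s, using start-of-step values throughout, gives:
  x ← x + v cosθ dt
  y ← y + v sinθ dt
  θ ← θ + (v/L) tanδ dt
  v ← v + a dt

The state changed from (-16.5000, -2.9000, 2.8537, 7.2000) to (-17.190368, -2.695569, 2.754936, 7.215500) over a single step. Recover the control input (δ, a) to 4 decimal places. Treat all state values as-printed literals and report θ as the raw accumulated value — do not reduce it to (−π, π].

a = (v'−v)/dt = (0.015500)/0.1 = 0.1550
Δθ = θ'−θ = -0.098764;  (v·dt/L) = 7.2000·0.1/2.7 = 0.266667
tan δ = Δθ·L/(v·dt) = -0.370365  →  δ = -0.3547

δ = -0.3547, a = 0.1550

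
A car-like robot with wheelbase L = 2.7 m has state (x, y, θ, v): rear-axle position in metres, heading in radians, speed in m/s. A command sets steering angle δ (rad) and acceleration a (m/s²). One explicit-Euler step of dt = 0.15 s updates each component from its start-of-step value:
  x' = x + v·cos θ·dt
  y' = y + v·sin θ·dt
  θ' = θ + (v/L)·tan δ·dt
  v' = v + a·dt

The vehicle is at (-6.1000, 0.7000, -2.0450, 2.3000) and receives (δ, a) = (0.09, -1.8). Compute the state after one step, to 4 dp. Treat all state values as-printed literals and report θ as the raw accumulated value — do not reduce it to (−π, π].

x' = -6.1000 + 2.3000·cos(-2.0450)·0.15 = -6.2575
y' = 0.7000 + 2.3000·sin(-2.0450)·0.15 = 0.3931
θ' = -2.0450 + (2.3000/2.7)·tan(0.09)·0.15 = -2.0335
v' = 2.3000 − 1.8000·0.15 = 2.0300

(-6.2575, 0.3931, -2.0335, 2.0300)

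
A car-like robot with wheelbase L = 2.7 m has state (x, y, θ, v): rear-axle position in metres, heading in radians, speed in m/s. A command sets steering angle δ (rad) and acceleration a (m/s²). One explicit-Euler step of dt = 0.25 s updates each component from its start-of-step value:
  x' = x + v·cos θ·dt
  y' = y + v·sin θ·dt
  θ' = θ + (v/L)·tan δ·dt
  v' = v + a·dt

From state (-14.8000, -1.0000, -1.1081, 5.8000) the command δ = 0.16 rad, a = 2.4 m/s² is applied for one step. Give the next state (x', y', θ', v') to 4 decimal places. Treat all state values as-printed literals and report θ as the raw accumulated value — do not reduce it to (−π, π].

x' = -14.8000 + 5.8000·cos(-1.1081)·0.25 = -14.1528
y' = -1.0000 + 5.8000·sin(-1.1081)·0.25 = -2.2975
θ' = -1.1081 + (5.8000/2.7)·tan(0.16)·0.25 = -1.0214
v' = 5.8000 + 2.4000·0.25 = 6.4000

(-14.1528, -2.2975, -1.0214, 6.4000)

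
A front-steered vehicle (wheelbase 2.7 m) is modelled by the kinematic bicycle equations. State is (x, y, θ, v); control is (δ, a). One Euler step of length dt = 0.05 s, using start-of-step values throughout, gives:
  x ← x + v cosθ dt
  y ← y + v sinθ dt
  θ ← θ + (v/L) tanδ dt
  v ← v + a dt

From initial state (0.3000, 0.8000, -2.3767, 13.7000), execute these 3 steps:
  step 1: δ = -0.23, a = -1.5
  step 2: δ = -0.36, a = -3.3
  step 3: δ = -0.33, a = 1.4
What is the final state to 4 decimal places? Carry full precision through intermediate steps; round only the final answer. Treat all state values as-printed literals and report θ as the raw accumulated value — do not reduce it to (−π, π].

after step 1 (δ=-0.23, a=-1.5): (-0.194198, 0.325665, -2.436103, 13.625000)
after step 2 (δ=-0.36, a=-3.3): (-0.712829, -0.116062, -2.531075, 13.460000)
after step 3 (δ=-0.33, a=1.4): (-1.264253, -0.501887, -2.616453, 13.530000)

(-1.2643, -0.5019, -2.6165, 13.5300)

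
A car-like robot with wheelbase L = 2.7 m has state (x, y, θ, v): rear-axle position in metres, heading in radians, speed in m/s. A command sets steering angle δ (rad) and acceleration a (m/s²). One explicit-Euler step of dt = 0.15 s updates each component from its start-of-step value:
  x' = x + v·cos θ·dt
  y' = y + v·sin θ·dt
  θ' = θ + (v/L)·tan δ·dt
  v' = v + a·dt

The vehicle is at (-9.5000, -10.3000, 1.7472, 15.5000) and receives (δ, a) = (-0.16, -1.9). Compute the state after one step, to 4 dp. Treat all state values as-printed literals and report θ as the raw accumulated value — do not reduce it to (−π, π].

(-9.9080, -8.0111, 1.6082, 15.2150)

x' = -9.5000 + 15.5000·cos(1.7472)·0.15 = -9.9080
y' = -10.3000 + 15.5000·sin(1.7472)·0.15 = -8.0111
θ' = 1.7472 + (15.5000/2.7)·tan(-0.16)·0.15 = 1.6082
v' = 15.5000 − 1.9000·0.15 = 15.2150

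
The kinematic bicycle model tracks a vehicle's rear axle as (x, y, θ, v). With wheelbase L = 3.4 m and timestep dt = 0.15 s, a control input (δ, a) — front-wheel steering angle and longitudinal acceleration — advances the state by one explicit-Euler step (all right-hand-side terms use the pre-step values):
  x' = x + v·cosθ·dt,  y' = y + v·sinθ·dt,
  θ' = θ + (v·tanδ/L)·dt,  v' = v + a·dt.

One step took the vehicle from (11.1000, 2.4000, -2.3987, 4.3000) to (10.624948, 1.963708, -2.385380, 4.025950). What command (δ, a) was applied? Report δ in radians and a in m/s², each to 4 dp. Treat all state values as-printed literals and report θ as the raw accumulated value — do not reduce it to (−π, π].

δ = 0.0701, a = -1.8270

a = (v'−v)/dt = (-0.274050)/0.15 = -1.8270
Δθ = θ'−θ = 0.013320;  (v·dt/L) = 4.3000·0.15/3.4 = 0.189706
tan δ = Δθ·L/(v·dt) = 0.070214  →  δ = 0.0701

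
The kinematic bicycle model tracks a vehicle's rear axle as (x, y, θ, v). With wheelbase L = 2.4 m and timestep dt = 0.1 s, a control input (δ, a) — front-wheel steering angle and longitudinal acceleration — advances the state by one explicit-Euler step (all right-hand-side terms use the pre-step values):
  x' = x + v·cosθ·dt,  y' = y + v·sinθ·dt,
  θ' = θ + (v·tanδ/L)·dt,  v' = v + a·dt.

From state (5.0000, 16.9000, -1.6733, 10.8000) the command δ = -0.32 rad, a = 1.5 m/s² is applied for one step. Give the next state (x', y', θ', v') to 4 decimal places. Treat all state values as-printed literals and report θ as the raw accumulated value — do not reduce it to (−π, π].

x' = 5.0000 + 10.8000·cos(-1.6733)·0.1 = 4.8895
y' = 16.9000 + 10.8000·sin(-1.6733)·0.1 = 15.8257
θ' = -1.6733 + (10.8000/2.4)·tan(-0.32)·0.1 = -1.8224
v' = 10.8000 + 1.5000·0.1 = 10.9500

(4.8895, 15.8257, -1.8224, 10.9500)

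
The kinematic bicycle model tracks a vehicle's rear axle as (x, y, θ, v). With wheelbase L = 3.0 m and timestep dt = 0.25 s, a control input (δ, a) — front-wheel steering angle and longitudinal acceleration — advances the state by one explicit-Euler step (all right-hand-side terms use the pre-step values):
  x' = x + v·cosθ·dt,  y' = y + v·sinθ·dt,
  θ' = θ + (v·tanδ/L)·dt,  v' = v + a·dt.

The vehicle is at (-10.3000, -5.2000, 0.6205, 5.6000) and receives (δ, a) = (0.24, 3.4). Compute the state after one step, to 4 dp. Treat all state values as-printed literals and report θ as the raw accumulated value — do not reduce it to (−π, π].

x' = -10.3000 + 5.6000·cos(0.6205)·0.25 = -9.1610
y' = -5.2000 + 5.6000·sin(0.6205)·0.25 = -4.3860
θ' = 0.6205 + (5.6000/3.0)·tan(0.24)·0.25 = 0.7347
v' = 5.6000 + 3.4000·0.25 = 6.4500

(-9.1610, -4.3860, 0.7347, 6.4500)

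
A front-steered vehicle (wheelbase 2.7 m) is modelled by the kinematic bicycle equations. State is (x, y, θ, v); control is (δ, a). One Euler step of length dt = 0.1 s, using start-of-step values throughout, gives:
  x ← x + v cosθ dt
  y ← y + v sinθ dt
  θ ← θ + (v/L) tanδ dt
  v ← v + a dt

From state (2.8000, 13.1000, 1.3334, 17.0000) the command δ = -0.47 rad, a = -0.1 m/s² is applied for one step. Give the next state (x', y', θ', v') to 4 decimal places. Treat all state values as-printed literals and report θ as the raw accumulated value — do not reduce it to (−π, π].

x' = 2.8000 + 17.0000·cos(1.3334)·0.1 = 3.1998
y' = 13.1000 + 17.0000·sin(1.3334)·0.1 = 14.7523
θ' = 1.3334 + (17.0000/2.7)·tan(-0.47)·0.1 = 1.0136
v' = 17.0000 − 0.1000·0.1 = 16.9900

(3.1998, 14.7523, 1.0136, 16.9900)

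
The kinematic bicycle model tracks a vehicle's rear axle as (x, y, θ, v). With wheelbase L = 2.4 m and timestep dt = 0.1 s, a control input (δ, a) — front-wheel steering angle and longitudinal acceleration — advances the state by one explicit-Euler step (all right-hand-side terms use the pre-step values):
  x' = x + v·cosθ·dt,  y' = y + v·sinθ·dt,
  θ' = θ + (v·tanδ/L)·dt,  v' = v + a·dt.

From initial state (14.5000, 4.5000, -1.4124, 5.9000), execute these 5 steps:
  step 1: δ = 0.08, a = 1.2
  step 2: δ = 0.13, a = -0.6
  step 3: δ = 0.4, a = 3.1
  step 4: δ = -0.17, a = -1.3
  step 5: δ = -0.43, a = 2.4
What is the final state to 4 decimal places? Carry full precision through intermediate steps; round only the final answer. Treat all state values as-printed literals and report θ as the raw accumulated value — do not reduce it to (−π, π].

after step 1 (δ=0.08, a=1.2): (14.593064, 3.917386, -1.392691, 6.020000)
after step 2 (δ=0.13, a=-0.6): (14.699717, 3.324909, -1.359898, 5.960000)
after step 3 (δ=0.4, a=3.1): (14.824483, 2.742114, -1.254904, 6.270000)
after step 4 (δ=-0.17, a=-1.3): (15.019269, 2.146138, -1.299750, 6.140000)
after step 5 (δ=-0.43, a=2.4): (15.183661, 1.554555, -1.417080, 6.380000)

(15.1837, 1.5546, -1.4171, 6.3800)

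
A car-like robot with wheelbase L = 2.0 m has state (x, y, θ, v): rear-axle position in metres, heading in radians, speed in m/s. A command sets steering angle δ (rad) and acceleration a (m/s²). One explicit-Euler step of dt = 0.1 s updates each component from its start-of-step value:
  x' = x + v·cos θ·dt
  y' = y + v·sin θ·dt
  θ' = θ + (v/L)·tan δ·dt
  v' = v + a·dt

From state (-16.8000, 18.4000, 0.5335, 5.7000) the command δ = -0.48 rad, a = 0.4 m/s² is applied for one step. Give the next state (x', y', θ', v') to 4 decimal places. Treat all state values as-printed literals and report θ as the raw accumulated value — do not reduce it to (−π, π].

x' = -16.8000 + 5.7000·cos(0.5335)·0.1 = -16.3092
y' = 18.4000 + 5.7000·sin(0.5335)·0.1 = 18.6899
θ' = 0.5335 + (5.7000/2.0)·tan(-0.48)·0.1 = 0.3851
v' = 5.7000 + 0.4000·0.1 = 5.7400

(-16.3092, 18.6899, 0.3851, 5.7400)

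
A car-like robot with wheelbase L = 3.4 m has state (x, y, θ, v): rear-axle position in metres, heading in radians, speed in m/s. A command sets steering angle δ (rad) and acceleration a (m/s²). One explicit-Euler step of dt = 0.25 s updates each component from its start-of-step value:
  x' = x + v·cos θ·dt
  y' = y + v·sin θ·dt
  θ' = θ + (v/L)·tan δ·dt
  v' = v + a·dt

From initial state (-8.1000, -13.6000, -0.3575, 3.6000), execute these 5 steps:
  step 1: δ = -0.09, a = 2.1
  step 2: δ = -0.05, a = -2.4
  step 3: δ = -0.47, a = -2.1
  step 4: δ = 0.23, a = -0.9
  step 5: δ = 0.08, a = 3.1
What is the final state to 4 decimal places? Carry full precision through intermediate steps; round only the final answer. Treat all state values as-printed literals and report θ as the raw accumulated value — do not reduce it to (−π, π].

(-4.2227, -15.3354, -0.4602, 3.5500)

after step 1 (δ=-0.09, a=2.1): (-7.256903, -13.914940, -0.381388, 4.125000)
after step 2 (δ=-0.05, a=-2.4): (-6.299749, -14.298781, -0.396566, 3.525000)
after step 3 (δ=-0.47, a=-2.1): (-5.486891, -14.639166, -0.528226, 3.000000)
after step 4 (δ=0.23, a=-0.9): (-4.839114, -15.017168, -0.476577, 2.775000)
after step 5 (δ=0.08, a=3.1): (-4.222668, -15.335419, -0.460219, 3.550000)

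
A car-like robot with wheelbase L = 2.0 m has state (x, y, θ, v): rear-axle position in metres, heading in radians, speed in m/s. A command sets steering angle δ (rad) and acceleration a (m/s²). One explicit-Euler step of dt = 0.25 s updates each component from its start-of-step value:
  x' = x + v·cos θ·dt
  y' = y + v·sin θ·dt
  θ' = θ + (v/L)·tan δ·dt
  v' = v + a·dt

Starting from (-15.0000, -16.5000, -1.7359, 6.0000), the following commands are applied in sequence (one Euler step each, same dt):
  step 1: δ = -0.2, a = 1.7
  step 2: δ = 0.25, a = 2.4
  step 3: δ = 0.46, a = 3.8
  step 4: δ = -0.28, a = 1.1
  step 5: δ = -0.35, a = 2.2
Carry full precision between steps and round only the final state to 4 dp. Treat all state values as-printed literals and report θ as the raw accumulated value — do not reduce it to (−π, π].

after step 1 (δ=-0.2, a=1.7): (-15.246532, -17.979602, -1.887933, 6.425000)
after step 2 (δ=0.25, a=2.4): (-15.747436, -19.505752, -1.682861, 7.025000)
after step 3 (δ=0.46, a=3.8): (-15.943838, -21.250986, -1.247795, 7.975000)
after step 4 (δ=-0.28, a=1.1): (-15.310994, -23.141633, -1.534451, 8.250000)
after step 5 (δ=-0.35, a=2.2): (-15.236048, -25.202771, -1.910886, 8.800000)

(-15.2360, -25.2028, -1.9109, 8.8000)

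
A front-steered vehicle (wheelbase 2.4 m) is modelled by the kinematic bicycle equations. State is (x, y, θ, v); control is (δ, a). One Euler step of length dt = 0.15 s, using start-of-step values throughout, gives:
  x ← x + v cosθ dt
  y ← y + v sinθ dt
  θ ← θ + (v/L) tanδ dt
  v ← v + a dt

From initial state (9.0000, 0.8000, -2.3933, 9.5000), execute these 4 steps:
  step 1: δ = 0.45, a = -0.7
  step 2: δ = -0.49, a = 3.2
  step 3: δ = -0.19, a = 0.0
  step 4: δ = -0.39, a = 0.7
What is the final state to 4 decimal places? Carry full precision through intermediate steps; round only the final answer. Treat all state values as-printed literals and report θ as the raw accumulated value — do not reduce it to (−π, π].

after step 1 (δ=0.45, a=-0.7): (7.955686, -0.169554, -2.106486, 9.395000)
after step 2 (δ=-0.49, a=3.2): (7.236357, -1.381391, -2.419685, 9.875000)
after step 3 (δ=-0.19, a=0.0): (6.124610, -2.360228, -2.538382, 9.875000)
after step 4 (δ=-0.39, a=0.7): (4.904773, -3.200525, -2.792080, 9.980000)

(4.9048, -3.2005, -2.7921, 9.9800)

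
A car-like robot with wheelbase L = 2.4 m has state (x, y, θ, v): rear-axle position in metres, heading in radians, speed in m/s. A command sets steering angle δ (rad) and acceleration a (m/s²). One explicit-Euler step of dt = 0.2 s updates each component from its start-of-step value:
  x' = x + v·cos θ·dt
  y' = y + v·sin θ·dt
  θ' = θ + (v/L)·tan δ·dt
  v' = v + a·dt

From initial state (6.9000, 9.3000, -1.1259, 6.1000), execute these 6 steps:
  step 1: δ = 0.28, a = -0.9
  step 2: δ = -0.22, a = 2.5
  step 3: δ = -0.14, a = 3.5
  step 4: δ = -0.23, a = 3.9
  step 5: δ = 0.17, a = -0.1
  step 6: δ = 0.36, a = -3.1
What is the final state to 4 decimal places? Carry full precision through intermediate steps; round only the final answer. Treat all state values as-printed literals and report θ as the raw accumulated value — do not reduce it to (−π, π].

after step 1 (δ=0.28, a=-0.9): (7.425044, 8.198761, -0.979727, 5.920000)
after step 2 (δ=-0.22, a=2.5): (8.084828, 7.215632, -1.090045, 6.420000)
after step 3 (δ=-0.14, a=3.5): (8.678607, 6.077176, -1.165439, 7.120000)
after step 4 (δ=-0.23, a=3.9): (9.240158, 4.768575, -1.304364, 7.900000)
after step 5 (δ=0.17, a=-0.1): (9.656159, 3.244323, -1.191356, 7.880000)
after step 6 (δ=0.36, a=-3.1): (10.239910, 1.780421, -0.944185, 7.260000)

(10.2399, 1.7804, -0.9442, 7.2600)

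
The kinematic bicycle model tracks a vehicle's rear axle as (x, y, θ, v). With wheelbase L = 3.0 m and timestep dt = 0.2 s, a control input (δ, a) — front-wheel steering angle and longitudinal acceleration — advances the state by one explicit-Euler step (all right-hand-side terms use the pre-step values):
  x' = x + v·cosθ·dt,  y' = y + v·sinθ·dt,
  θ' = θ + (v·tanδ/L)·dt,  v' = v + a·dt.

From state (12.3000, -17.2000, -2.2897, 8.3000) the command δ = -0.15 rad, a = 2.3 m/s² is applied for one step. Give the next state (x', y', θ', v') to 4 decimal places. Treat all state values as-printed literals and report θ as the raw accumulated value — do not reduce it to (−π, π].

x' = 12.3000 + 8.3000·cos(-2.2897)·0.2 = 11.2068
y' = -17.2000 + 8.3000·sin(-2.2897)·0.2 = -18.4492
θ' = -2.2897 + (8.3000/3.0)·tan(-0.15)·0.2 = -2.3733
v' = 8.3000 + 2.3000·0.2 = 8.7600

(11.2068, -18.4492, -2.3733, 8.7600)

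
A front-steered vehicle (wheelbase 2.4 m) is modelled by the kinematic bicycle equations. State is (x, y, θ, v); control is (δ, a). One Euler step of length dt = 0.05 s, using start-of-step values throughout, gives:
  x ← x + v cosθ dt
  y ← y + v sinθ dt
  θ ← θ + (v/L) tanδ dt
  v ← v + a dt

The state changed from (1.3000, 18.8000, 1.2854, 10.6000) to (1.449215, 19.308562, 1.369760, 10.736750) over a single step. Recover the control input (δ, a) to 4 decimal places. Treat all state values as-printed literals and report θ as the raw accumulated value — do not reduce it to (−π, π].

a = (v'−v)/dt = (0.136750)/0.05 = 2.7350
Δθ = θ'−θ = 0.084360;  (v·dt/L) = 10.6000·0.05/2.4 = 0.220833
tan δ = Δθ·L/(v·dt) = 0.382008  →  δ = 0.3649

δ = 0.3649, a = 2.7350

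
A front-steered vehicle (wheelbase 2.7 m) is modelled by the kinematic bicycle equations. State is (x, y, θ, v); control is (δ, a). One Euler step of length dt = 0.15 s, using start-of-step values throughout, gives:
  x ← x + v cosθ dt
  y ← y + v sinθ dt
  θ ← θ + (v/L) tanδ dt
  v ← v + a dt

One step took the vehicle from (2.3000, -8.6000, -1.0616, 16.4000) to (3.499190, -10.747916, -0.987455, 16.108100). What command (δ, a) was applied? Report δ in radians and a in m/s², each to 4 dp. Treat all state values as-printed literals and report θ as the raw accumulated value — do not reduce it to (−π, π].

a = (v'−v)/dt = (-0.291900)/0.15 = -1.9460
Δθ = θ'−θ = 0.074145;  (v·dt/L) = 16.4000·0.15/2.7 = 0.911111
tan δ = Δθ·L/(v·dt) = 0.081379  →  δ = 0.0812

δ = 0.0812, a = -1.9460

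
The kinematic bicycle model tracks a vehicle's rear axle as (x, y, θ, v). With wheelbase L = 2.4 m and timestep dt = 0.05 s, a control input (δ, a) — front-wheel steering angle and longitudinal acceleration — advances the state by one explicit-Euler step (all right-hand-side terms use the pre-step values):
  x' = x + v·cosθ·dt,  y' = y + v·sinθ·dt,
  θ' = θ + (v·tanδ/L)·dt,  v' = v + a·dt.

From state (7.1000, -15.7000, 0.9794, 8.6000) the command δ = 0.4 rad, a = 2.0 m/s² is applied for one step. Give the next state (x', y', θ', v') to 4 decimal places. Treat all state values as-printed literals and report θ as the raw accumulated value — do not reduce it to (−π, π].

x' = 7.1000 + 8.6000·cos(0.9794)·0.05 = 7.3397
y' = -15.7000 + 8.6000·sin(0.9794)·0.05 = -15.3430
θ' = 0.9794 + (8.6000/2.4)·tan(0.4)·0.05 = 1.0552
v' = 8.6000 + 2.0000·0.05 = 8.7000

(7.3397, -15.3430, 1.0552, 8.7000)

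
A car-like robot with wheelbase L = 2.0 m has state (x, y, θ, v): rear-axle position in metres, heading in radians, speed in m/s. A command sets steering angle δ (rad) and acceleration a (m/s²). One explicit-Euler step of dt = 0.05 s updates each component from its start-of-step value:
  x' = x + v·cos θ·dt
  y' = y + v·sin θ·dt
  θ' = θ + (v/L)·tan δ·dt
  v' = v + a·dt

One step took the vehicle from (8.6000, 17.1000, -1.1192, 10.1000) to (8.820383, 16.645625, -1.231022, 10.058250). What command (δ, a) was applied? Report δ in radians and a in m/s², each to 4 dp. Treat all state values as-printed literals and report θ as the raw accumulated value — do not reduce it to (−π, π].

δ = -0.4169, a = -0.8350

a = (v'−v)/dt = (-0.041750)/0.05 = -0.8350
Δθ = θ'−θ = -0.111822;  (v·dt/L) = 10.1000·0.05/2.0 = 0.252500
tan δ = Δθ·L/(v·dt) = -0.442859  →  δ = -0.4169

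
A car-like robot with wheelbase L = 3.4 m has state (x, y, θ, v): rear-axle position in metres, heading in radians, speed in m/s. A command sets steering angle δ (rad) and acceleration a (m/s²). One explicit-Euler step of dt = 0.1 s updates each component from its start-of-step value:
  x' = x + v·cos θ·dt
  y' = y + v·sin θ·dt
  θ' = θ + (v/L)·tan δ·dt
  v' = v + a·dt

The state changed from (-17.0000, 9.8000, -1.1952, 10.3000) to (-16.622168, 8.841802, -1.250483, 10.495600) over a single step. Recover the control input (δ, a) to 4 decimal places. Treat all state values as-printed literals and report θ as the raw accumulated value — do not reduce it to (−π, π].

δ = -0.1805, a = 1.9560

a = (v'−v)/dt = (0.195600)/0.1 = 1.9560
Δθ = θ'−θ = -0.055283;  (v·dt/L) = 10.3000·0.1/3.4 = 0.302941
tan δ = Δθ·L/(v·dt) = -0.182488  →  δ = -0.1805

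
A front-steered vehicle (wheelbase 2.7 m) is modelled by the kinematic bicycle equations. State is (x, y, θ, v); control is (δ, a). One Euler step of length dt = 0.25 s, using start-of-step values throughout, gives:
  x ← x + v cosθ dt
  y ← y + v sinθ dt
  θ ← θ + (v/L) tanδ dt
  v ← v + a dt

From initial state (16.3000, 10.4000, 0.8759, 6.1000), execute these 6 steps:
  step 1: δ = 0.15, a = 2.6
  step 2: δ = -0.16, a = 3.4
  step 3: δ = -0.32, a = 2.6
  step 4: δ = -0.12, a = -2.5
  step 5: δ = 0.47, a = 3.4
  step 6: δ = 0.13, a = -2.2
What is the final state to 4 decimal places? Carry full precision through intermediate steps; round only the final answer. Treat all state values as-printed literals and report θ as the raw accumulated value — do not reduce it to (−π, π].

after step 1 (δ=0.15, a=2.6): (17.276466, 11.571383, 0.961263, 6.750000)
after step 2 (δ=-0.16, a=3.4): (18.242534, 12.954991, 0.860401, 7.600000)
after step 3 (δ=-0.32, a=2.6): (19.481587, 14.395389, 0.627201, 8.250000)
after step 4 (δ=-0.12, a=-2.5): (21.151538, 15.605831, 0.535092, 7.625000)
after step 5 (δ=0.47, a=3.4): (22.791336, 16.577866, 0.893725, 8.475000)
after step 6 (δ=0.13, a=-2.2): (24.118760, 18.229244, 0.996318, 7.925000)

(24.1188, 18.2292, 0.9963, 7.9250)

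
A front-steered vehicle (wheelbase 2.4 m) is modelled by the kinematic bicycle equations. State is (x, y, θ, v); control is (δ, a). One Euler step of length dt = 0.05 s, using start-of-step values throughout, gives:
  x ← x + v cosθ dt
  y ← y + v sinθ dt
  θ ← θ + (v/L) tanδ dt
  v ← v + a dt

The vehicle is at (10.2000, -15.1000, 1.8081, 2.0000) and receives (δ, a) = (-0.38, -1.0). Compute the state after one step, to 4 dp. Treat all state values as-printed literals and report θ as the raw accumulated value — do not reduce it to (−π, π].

x' = 10.2000 + 2.0000·cos(1.8081)·0.05 = 10.1765
y' = -15.1000 + 2.0000·sin(1.8081)·0.05 = -15.0028
θ' = 1.8081 + (2.0000/2.4)·tan(-0.38)·0.05 = 1.7915
v' = 2.0000 − 1.0000·0.05 = 1.9500

(10.1765, -15.0028, 1.7915, 1.9500)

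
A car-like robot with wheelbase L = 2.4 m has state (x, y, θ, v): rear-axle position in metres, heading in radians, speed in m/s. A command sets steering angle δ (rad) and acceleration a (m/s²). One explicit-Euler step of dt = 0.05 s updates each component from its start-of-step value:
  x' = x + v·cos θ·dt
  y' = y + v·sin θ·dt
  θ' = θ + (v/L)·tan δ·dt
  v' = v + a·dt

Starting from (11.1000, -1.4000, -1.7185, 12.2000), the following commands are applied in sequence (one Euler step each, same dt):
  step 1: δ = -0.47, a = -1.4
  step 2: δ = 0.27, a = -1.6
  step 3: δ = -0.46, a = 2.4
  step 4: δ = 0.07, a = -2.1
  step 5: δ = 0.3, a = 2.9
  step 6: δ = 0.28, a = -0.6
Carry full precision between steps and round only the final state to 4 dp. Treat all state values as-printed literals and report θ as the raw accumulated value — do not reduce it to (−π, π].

(10.1942, -4.9193, -1.7334, 12.1800)

after step 1 (δ=-0.47, a=-1.4): (11.010228, -2.003358, -1.847608, 12.130000)
after step 2 (δ=0.27, a=-1.6): (10.844478, -2.586770, -1.777669, 12.050000)
after step 3 (δ=-0.46, a=2.4): (10.720724, -3.176423, -1.902047, 12.170000)
after step 4 (δ=0.07, a=-2.1): (10.522824, -3.751843, -1.884270, 12.065000)
after step 5 (δ=0.3, a=2.9): (10.336803, -4.325695, -1.806517, 12.210000)
after step 6 (δ=0.28, a=-0.6): (10.194224, -4.919313, -1.733371, 12.180000)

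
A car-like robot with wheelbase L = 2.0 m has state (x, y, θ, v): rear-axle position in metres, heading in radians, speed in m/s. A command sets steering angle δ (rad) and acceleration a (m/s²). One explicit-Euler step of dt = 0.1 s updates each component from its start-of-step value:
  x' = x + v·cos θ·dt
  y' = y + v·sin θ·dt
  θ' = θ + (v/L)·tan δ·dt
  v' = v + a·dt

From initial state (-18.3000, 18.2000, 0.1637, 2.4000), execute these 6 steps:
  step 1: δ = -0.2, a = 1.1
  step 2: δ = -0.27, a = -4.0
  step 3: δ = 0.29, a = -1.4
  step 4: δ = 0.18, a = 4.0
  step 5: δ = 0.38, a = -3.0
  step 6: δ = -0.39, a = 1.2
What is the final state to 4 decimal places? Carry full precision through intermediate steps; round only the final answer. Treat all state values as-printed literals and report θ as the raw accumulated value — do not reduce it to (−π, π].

after step 1 (δ=-0.2, a=1.1): (-18.063209, 18.239113, 0.139375, 2.510000)
after step 2 (δ=-0.27, a=-4.0): (-17.814642, 18.273983, 0.104642, 2.110000)
after step 3 (δ=0.29, a=-1.4): (-17.604797, 18.296022, 0.136124, 1.970000)
after step 4 (δ=0.18, a=4.0): (-17.409619, 18.322756, 0.154048, 2.370000)
after step 5 (δ=0.38, a=-3.0): (-17.175426, 18.359121, 0.201379, 2.070000)
after step 6 (δ=-0.39, a=1.2): (-16.972609, 18.400525, 0.158834, 2.190000)

(-16.9726, 18.4005, 0.1588, 2.1900)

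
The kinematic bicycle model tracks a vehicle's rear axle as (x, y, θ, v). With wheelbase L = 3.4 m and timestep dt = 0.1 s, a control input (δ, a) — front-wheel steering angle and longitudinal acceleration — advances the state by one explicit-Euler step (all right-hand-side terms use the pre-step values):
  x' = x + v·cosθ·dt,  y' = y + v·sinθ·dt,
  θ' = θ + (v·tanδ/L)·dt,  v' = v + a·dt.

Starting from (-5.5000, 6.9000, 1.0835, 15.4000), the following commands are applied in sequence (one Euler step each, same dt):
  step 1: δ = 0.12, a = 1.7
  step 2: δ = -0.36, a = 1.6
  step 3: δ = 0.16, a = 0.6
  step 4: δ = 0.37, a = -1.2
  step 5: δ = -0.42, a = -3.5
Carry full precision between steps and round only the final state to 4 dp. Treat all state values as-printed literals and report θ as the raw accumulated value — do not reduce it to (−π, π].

(-1.8949, 13.8019, 1.0147, 15.3200)

after step 1 (δ=0.12, a=1.7): (-4.778913, 8.260747, 1.138115, 15.570000)
after step 2 (δ=-0.36, a=1.6): (-4.126053, 9.674262, 0.965745, 15.730000)
after step 3 (δ=0.16, a=0.6): (-3.231324, 10.968011, 1.040407, 15.790000)
after step 4 (δ=0.37, a=-1.2): (-2.432556, 12.330073, 1.220535, 15.670000)
after step 5 (δ=-0.42, a=-3.5): (-1.894850, 13.801929, 1.014718, 15.320000)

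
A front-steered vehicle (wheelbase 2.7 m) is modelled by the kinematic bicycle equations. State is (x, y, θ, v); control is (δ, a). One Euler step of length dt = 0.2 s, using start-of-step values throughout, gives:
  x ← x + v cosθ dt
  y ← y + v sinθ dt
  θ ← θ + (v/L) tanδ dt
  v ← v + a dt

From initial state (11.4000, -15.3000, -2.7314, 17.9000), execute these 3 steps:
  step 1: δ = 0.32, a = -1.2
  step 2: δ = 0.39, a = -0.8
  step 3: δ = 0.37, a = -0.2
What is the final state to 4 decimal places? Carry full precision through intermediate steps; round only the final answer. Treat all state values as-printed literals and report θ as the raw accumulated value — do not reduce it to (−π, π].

(5.1462, -22.8215, -1.2515, 17.4600)

after step 1 (δ=0.32, a=-1.2): (8.116982, -16.727654, -2.292002, 17.660000)
after step 2 (δ=0.39, a=-0.8): (5.784835, -19.380221, -1.754281, 17.500000)
after step 3 (δ=0.37, a=-0.2): (5.146235, -22.821470, -1.251496, 17.460000)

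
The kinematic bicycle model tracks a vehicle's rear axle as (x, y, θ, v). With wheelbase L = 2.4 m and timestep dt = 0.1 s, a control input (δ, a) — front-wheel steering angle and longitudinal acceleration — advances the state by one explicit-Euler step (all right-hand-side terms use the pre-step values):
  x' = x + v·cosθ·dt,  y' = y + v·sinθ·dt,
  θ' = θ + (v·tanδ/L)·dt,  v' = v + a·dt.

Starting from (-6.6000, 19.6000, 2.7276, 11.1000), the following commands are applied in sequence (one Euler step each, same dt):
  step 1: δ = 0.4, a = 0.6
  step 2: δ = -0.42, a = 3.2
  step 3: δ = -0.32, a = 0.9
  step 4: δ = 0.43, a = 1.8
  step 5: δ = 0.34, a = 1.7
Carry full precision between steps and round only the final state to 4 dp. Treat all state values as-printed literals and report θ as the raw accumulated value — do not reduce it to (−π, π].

after step 1 (δ=0.4, a=0.6): (-7.616229, 20.046517, 2.923142, 11.160000)
after step 2 (δ=-0.42, a=3.2): (-8.705707, 20.288374, 2.715486, 11.480000)
after step 3 (δ=-0.32, a=0.9): (-9.751055, 20.762876, 2.556971, 11.570000)
after step 4 (δ=0.43, a=1.8): (-10.715901, 21.401406, 2.778065, 11.750000)
after step 5 (δ=0.34, a=1.7): (-11.814113, 21.819205, 2.951248, 11.920000)

(-11.8141, 21.8192, 2.9512, 11.9200)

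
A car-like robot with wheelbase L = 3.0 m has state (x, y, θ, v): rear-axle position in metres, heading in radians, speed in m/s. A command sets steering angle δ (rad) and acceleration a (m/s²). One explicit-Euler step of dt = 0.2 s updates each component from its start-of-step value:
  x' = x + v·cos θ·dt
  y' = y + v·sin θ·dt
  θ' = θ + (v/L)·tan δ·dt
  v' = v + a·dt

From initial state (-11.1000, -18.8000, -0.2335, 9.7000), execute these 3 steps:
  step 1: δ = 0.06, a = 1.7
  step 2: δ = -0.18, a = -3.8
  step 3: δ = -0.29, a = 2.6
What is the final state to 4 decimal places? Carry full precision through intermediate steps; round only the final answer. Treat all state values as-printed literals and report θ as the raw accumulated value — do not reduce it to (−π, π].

after step 1 (δ=0.06, a=1.7): (-9.212647, -19.248885, -0.194653, 10.040000)
after step 2 (δ=-0.18, a=-3.8): (-7.242568, -19.637285, -0.316452, 9.280000)
after step 3 (δ=-0.29, a=2.6): (-5.478727, -20.214866, -0.501070, 9.800000)

(-5.4787, -20.2149, -0.5011, 9.8000)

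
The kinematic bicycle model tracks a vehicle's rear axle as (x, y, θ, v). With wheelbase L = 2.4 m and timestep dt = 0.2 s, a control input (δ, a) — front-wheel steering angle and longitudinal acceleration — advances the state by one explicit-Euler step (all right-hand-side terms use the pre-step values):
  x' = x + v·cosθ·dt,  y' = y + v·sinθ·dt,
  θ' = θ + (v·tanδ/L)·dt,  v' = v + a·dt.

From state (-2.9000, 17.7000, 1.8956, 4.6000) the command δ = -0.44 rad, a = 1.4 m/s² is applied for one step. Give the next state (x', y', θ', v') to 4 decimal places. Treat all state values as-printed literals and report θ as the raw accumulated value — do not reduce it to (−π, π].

x' = -2.9000 + 4.6000·cos(1.8956)·0.2 = -3.1936
y' = 17.7000 + 4.6000·sin(1.8956)·0.2 = 18.5719
θ' = 1.8956 + (4.6000/2.4)·tan(-0.44)·0.2 = 1.7151
v' = 4.6000 + 1.4000·0.2 = 4.8800

(-3.1936, 18.5719, 1.7151, 4.8800)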